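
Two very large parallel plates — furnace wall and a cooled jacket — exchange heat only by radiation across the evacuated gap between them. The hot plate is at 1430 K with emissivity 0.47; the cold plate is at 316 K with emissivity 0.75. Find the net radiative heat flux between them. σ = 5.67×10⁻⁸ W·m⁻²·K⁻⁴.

q ≈ 96100 W/m²

For two infinite grey parallel plates, q = σ(T₁⁴ − T₂⁴)/(1/ε₁ + 1/ε₂ − 1).
T₁⁴ − T₂⁴ = 4.182×10¹² − 9.971×10⁹ = 4.172×10¹² K⁴.
1/ε₁ + 1/ε₂ − 1 = 2.128 + 1.333 − 1 = 2.461.
q = 5.67×10⁻⁸ × 4.172×10¹² / 2.461.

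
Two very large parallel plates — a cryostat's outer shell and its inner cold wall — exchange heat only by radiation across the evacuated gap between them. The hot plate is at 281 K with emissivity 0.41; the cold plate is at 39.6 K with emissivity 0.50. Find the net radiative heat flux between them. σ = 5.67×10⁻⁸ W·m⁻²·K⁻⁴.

For two infinite grey parallel plates, q = σ(T₁⁴ − T₂⁴)/(1/ε₁ + 1/ε₂ − 1).
T₁⁴ − T₂⁴ = 6.235×10⁹ − 2.459×10⁶ = 6.232×10⁹ K⁴.
1/ε₁ + 1/ε₂ − 1 = 2.439 + 2.000 − 1 = 3.439.
q = 5.67×10⁻⁸ × 6.232×10⁹ / 3.439.

q ≈ 103 W/m²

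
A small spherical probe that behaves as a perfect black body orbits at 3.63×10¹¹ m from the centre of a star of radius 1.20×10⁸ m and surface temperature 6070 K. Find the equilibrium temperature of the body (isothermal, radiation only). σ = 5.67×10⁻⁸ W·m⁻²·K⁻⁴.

The star's surface emits σT_*⁴; at distance d the flux is S = σT_*⁴(R_*/d)².
S = 5.67×10⁻⁸·(6070)⁴·(1.20×10⁸/3.63×10¹¹)² = 8.412 W/m².
For an isothermal sphere T⁴ = (1−a)S/(4σ) = 3.709×10⁷ K⁴.

T ≈ 78.0 K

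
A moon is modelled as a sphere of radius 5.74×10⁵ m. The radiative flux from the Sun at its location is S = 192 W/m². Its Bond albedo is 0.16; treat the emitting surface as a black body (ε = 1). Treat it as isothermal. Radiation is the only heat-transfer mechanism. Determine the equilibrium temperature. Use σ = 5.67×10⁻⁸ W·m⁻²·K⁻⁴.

T ≈ 163 K

At equilibrium, absorbed power = emitted power.
Absorbing cross-section = πr² = 1.035×10¹² m²; emitting surface = 4πr² = 4.140×10¹² m² (ratio 4).
(1−a)S·A_cross = εσ·A_surf·T⁴  ⇒  T⁴ = (1−a)S/(4σ).
T⁴ = 0.840·192/(4·5.67×10⁻⁸) = 7.111×10⁸ K⁴.
T = (7.111×10⁸)^(1/4).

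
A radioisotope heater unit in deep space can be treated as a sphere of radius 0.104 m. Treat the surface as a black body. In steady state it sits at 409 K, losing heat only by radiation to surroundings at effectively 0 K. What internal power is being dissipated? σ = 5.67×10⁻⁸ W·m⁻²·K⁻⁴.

P ≈ 216 W

Steady state: P = εσA T⁴.
A = 4πr² = 0.1359 m²; T⁴ = (409)⁴ = 2.798×10¹⁰ K⁴.
P = 1.0 × 5.67×10⁻⁸ × 0.1359 × 2.798×10¹⁰.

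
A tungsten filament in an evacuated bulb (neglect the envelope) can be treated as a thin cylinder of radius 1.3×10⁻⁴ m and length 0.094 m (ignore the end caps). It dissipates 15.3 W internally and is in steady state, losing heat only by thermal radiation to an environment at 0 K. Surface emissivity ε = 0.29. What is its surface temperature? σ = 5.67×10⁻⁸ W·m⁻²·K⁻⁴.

T ≈ 1870 K

Steady state: internal power = radiated power, P = εσA T⁴.
Radiating area A = 2πrL = 7.678×10⁻⁵ m².
T⁴ = P/(εσA) = 15.3/(0.29·5.67×10⁻⁸·7.678×10⁻⁵) = 1.212×10¹³ K⁴.
T = (1.212×10¹³)^(1/4).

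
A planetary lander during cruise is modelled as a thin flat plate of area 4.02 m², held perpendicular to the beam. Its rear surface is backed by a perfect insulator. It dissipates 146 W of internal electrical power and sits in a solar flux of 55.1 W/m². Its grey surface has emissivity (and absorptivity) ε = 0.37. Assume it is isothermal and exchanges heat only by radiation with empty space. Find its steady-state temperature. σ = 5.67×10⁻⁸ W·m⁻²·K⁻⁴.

T ≈ 228 K

At steady state, absorbed solar power + internal power = radiated power.
Absorbed: α·S·A_cross = 0.37·55.1·4.020 = 81.96 W (cross-section A).
Total input = 81.96 + 146 = 228.0 W.
Radiated: εσ·A_surf·T⁴ with A_surf = A = 4.020 m².
T⁴ = 228.0/(0.37·5.67×10⁻⁸·4.020) = 2.703×10⁹ K⁴.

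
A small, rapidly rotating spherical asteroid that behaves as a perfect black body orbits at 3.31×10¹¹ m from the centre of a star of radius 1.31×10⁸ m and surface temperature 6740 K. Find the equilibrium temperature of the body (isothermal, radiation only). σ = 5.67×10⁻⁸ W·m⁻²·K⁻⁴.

The star's surface emits σT_*⁴; at distance d the flux is S = σT_*⁴(R_*/d)².
S = 5.67×10⁻⁸·(6740)⁴·(1.31×10⁸/3.31×10¹¹)² = 18.33 W/m².
For an isothermal sphere T⁴ = (1−a)S/(4σ) = 8.081×10⁷ K⁴.

T ≈ 94.8 K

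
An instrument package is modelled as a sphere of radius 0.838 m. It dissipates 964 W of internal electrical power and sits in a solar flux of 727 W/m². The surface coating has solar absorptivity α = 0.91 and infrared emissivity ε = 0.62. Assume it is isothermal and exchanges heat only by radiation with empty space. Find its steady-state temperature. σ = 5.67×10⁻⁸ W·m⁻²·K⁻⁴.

At steady state, absorbed solar power + internal power = radiated power.
Absorbed: α·S·A_cross = 0.91·727·2.206 = 1460 W (cross-section πr²).
Total input = 1460 + 964 = 2424 W.
Radiated: εσ·A_surf·T⁴ with A_surf = 4πr² = 8.825 m².
T⁴ = 2424/(0.62·5.67×10⁻⁸·8.825) = 7.812×10⁹ K⁴.

T ≈ 297 K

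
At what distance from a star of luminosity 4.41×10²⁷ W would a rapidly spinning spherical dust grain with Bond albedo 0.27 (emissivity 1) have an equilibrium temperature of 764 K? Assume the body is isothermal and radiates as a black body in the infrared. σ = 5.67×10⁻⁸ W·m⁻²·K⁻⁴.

For an isothermal black-emitting sphere, (1−a)S·πr² = σ·4πr²·T⁴ ⇒ S = 4σT⁴/(1−a).
S = 4·5.67×10⁻⁸·(764)⁴/0.730 = 1.059×10⁵ W/m².
Flux falls as S = L/(4πd²), so d = √(L/(4πS)) = √(4.41×10²⁷/(4π·1.059×10⁵)).

d ≈ 5.76×10¹⁰ m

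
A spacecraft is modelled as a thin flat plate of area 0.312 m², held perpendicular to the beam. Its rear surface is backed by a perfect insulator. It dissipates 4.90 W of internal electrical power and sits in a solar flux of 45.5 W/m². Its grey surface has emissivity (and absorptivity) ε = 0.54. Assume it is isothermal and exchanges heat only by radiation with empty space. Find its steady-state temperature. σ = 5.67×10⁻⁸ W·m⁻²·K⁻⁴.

T ≈ 190 K

At steady state, absorbed solar power + internal power = radiated power.
Absorbed: α·S·A_cross = 0.54·45.5·0.3120 = 7.666 W (cross-section A).
Total input = 7.666 + 4.90 = 12.57 W.
Radiated: εσ·A_surf·T⁴ with A_surf = A = 0.3120 m².
T⁴ = 12.57/(0.54·5.67×10⁻⁸·0.3120) = 1.315×10⁹ K⁴.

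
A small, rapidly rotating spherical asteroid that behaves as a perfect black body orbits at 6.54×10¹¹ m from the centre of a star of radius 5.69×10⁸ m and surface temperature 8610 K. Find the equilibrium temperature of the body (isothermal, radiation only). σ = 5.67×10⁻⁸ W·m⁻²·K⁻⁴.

T ≈ 180 K

The star's surface emits σT_*⁴; at distance d the flux is S = σT_*⁴(R_*/d)².
S = 5.67×10⁻⁸·(8610)⁴·(5.69×10⁸/6.54×10¹¹)² = 235.9 W/m².
For an isothermal sphere T⁴ = (1−a)S/(4σ) = 1.040×10⁹ K⁴.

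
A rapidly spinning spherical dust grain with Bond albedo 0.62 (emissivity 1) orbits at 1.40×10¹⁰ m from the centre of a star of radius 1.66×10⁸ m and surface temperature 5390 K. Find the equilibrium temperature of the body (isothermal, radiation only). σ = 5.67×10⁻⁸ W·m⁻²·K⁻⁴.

The star's surface emits σT_*⁴; at distance d the flux is S = σT_*⁴(R_*/d)².
S = 5.67×10⁻⁸·(5390)⁴·(1.66×10⁸/1.40×10¹⁰)² = 6728 W/m².
For an isothermal sphere T⁴ = (1−a)S/(4σ) = 1.127×10¹⁰ K⁴.

T ≈ 326 K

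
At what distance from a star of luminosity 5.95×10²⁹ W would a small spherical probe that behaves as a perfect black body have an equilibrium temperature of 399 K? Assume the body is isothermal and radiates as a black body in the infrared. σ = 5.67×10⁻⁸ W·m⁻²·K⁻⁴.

d ≈ 2.87×10¹² m

For an isothermal black-emitting sphere, (1−a)S·πr² = σ·4πr²·T⁴ ⇒ S = 4σT⁴/(1−a).
S = 4·5.67×10⁻⁸·(399)⁴/1.00 = 5748 W/m².
Flux falls as S = L/(4πd²), so d = √(L/(4πS)) = √(5.95×10²⁹/(4π·5748)).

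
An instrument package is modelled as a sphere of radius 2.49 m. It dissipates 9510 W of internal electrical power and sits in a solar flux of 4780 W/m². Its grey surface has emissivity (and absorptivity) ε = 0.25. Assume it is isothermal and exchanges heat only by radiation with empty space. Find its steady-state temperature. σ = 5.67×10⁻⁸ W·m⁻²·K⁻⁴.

At steady state, absorbed solar power + internal power = radiated power.
Absorbed: α·S·A_cross = 0.25·4780·19.48 = 23280 W (cross-section πr²).
Total input = 23280 + 9510 = 32790 W.
Radiated: εσ·A_surf·T⁴ with A_surf = 4πr² = 77.91 m².
T⁴ = 32790/(0.25·5.67×10⁻⁸·77.91) = 2.969×10¹⁰ K⁴.

T ≈ 415 K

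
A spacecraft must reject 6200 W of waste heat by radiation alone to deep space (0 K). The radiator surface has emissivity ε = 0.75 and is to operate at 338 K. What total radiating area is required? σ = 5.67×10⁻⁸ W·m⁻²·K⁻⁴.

A ≈ 11.2 m²

P = εσA T⁴ ⇒ A = P/(εσT⁴).
T⁴ = 1.305×10¹⁰ K⁴.
A = 6200/(0.75 × 5.67×10⁻⁸ × 1.305×10¹⁰).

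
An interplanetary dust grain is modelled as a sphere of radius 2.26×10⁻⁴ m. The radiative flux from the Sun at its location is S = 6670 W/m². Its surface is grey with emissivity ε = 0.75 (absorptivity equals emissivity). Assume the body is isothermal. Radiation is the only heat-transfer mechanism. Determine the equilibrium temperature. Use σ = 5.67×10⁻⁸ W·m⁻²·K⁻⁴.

At equilibrium, absorbed power = emitted power.
Absorbing cross-section = πr² = 1.605×10⁻⁷ m²; emitting surface = 4πr² = 6.418×10⁻⁷ m² (ratio 4).
εS·A_cross = εσ·A_surf·T⁴  ⇒  T⁴ = S/(4σ)   (ε cancels).
T⁴ = 6670/(4·5.67×10⁻⁸) = 2.941×10¹⁰ K⁴.
T = (2.941×10¹⁰)^(1/4).

T ≈ 414 K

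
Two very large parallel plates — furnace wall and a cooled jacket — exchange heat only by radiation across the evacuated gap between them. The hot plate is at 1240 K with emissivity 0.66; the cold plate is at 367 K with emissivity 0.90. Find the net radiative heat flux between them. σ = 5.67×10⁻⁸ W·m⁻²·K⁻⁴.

q ≈ 81800 W/m²

For two infinite grey parallel plates, q = σ(T₁⁴ − T₂⁴)/(1/ε₁ + 1/ε₂ − 1).
T₁⁴ − T₂⁴ = 2.364×10¹² − 1.814×10¹⁰ = 2.346×10¹² K⁴.
1/ε₁ + 1/ε₂ − 1 = 1.515 + 1.111 − 1 = 1.626.
q = 5.67×10⁻⁸ × 2.346×10¹² / 1.626.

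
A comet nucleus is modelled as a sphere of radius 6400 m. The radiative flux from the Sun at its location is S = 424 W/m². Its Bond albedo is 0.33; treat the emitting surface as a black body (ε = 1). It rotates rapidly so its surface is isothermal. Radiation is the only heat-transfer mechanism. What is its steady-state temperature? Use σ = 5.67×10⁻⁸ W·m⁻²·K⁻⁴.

T ≈ 188 K

At equilibrium, absorbed power = emitted power.
Absorbing cross-section = πr² = 1.287×10⁸ m²; emitting surface = 4πr² = 5.147×10⁸ m² (ratio 4).
(1−a)S·A_cross = εσ·A_surf·T⁴  ⇒  T⁴ = (1−a)S/(4σ).
T⁴ = 0.670·424/(4·5.67×10⁻⁸) = 1.253×10⁹ K⁴.
T = (1.253×10⁹)^(1/4).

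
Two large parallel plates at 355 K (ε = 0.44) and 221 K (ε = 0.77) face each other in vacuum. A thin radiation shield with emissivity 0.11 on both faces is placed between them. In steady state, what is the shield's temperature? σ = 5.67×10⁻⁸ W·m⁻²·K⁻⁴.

T_s ≈ 306 K

In steady state the net flux on the hot side equals that on the cold side.
σ(T₁⁴−T_s⁴)/D₁ = σ(T_s⁴−T₂⁴)/D₂, with D₁ = 1/ε₁+1/ε_s−1 = 10.36, D₂ = 1/ε_s+1/ε₂−1 = 9.390.
Solve for T_s⁴: T_s⁴ = (D₂·T₁⁴ + D₁·T₂⁴)/(D₁+D₂) = 8.801×10⁹ K⁴.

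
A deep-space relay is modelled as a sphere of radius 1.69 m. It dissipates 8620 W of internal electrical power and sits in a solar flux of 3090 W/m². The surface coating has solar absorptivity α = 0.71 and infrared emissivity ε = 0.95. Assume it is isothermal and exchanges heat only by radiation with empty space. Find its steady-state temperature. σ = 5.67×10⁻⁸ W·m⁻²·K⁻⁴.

At steady state, absorbed solar power + internal power = radiated power.
Absorbed: α·S·A_cross = 0.71·3090·8.973 = 19690 W (cross-section πr²).
Total input = 19690 + 8620 = 28310 W.
Radiated: εσ·A_surf·T⁴ with A_surf = 4πr² = 35.89 m².
T⁴ = 28310/(0.95·5.67×10⁻⁸·35.89) = 1.464×10¹⁰ K⁴.

T ≈ 348 K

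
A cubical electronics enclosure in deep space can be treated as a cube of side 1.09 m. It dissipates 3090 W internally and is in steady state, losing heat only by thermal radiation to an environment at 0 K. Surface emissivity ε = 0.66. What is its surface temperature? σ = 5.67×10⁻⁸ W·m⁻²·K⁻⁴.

T ≈ 328 K

Steady state: internal power = radiated power, P = εσA T⁴.
Radiating area A = 6L² = 7.129 m².
T⁴ = P/(εσA) = 3090/(0.66·5.67×10⁻⁸·7.129) = 1.158×10¹⁰ K⁴.
T = (1.158×10¹⁰)^(1/4).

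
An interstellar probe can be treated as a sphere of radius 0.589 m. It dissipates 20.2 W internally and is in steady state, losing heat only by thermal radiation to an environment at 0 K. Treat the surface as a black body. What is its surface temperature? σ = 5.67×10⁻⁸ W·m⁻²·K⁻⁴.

T ≈ 95.1 K

Steady state: internal power = radiated power, P = εσA T⁴.
Radiating area A = 4πr² = 4.360 m².
T⁴ = P/(εσA) = 20.2/(1.0·5.67×10⁻⁸·4.360) = 8.172×10⁷ K⁴.
T = (8.172×10⁷)^(1/4).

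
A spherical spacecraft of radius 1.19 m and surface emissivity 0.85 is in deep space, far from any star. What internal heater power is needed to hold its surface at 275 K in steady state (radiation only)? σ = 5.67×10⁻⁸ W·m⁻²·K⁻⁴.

P = εσ·4πr²·T⁴.
4πr² = 17.80 m²; T⁴ = 5.719×10⁹ K⁴.
P = 0.85·5.67×10⁻⁸·17.80·5.719×10⁹.

P ≈ 4900 W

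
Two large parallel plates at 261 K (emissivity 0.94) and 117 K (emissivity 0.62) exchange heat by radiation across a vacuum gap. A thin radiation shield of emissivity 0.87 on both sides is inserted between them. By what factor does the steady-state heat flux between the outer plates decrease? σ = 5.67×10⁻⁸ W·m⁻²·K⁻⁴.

Without shield: q₀ = σΔ(T⁴)/(1/ε₁+1/ε₂−1) with denominator 1.677.
With shield the two gaps are in series; the resistances add: (1/ε₁+1/ε_s−1)+(1/ε_s+1/ε₂−1) = 1.213+1.762 = 2.976.
Heat-flux ratio q₀/q = 2.976/1.677.

factor ≈ 1.77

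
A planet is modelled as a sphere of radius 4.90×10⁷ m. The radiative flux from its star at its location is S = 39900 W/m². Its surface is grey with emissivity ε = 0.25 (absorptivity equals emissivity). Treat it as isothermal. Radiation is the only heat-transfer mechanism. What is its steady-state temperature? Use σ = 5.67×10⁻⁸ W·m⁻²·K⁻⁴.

T ≈ 648 K

At equilibrium, absorbed power = emitted power.
Absorbing cross-section = πr² = 7.543×10¹⁵ m²; emitting surface = 4πr² = 3.017×10¹⁶ m² (ratio 4).
εS·A_cross = εσ·A_surf·T⁴  ⇒  T⁴ = S/(4σ)   (ε cancels).
T⁴ = 39900/(4·5.67×10⁻⁸) = 1.759×10¹¹ K⁴.
T = (1.759×10¹¹)^(1/4).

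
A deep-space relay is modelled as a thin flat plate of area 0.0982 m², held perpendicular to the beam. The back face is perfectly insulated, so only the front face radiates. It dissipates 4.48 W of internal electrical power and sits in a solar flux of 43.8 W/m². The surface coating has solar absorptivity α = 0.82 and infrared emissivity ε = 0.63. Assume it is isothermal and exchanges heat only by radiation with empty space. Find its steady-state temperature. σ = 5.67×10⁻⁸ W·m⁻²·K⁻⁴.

At steady state, absorbed solar power + internal power = radiated power.
Absorbed: α·S·A_cross = 0.82·43.8·0.09820 = 3.527 W (cross-section A).
Total input = 3.527 + 4.48 = 8.007 W.
Radiated: εσ·A_surf·T⁴ with A_surf = A = 0.09820 m².
T⁴ = 8.007/(0.63·5.67×10⁻⁸·0.09820) = 2.283×10⁹ K⁴.

T ≈ 219 K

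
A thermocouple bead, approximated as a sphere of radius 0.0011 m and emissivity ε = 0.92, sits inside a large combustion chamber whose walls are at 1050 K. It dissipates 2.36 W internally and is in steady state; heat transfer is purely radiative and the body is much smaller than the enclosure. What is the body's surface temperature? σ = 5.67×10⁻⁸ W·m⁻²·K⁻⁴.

For a small grey body in a large enclosure, net radiated power = εσA(T⁴ − T_w⁴).
Steady state: P = εσA(T⁴ − T_w⁴) with A = 4πr² = 1.521×10⁻⁵ m².
T⁴ = P/(εσA) + T_w⁴ = 2.36/(0.92·5.67×10⁻⁸·1.521×10⁻⁵) + (1050)⁴
    = 2.975×10¹² + 1.216×10¹² = 4.191×10¹² K⁴.

T ≈ 1430 K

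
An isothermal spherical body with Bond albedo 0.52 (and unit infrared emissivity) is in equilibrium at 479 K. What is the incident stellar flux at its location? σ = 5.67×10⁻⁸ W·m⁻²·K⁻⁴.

S ≈ 24900 W/m²

(1−a)S·πr² = σ·4πr²·T⁴ ⇒ S = 4σT⁴/(1−a).
S = 4·5.67×10⁻⁸·5.264×10¹⁰/0.480.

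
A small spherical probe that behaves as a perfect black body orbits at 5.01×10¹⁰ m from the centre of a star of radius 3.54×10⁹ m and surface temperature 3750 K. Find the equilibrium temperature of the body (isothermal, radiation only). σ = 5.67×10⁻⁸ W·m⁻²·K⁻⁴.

The star's surface emits σT_*⁴; at distance d the flux is S = σT_*⁴(R_*/d)².
S = 5.67×10⁻⁸·(3750)⁴·(3.54×10⁹/5.01×10¹⁰)² = 55980 W/m².
For an isothermal sphere T⁴ = (1−a)S/(4σ) = 2.468×10¹¹ K⁴.

T ≈ 705 K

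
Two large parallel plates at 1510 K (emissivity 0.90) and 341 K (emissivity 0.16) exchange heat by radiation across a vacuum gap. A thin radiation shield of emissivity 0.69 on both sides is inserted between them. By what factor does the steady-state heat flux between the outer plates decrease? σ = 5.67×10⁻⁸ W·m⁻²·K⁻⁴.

Without shield: q₀ = σΔ(T⁴)/(1/ε₁+1/ε₂−1) with denominator 6.361.
With shield the two gaps are in series; the resistances add: (1/ε₁+1/ε_s−1)+(1/ε_s+1/ε₂−1) = 1.560+6.699 = 8.260.
Heat-flux ratio q₀/q = 8.260/6.361.

factor ≈ 1.30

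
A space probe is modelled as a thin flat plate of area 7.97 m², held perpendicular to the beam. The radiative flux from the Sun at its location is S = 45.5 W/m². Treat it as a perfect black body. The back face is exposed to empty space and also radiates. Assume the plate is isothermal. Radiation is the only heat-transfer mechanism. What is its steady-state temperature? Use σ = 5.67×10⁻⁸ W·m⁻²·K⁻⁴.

T ≈ 142 K

At equilibrium, absorbed power = emitted power.
Absorbing cross-section = A = 7.970 m²; emitting surface = 2A = 15.94 m² (ratio 2).
S·A_cross = εσ·A_surf·T⁴  ⇒  T⁴ = S/(2σ).
T⁴ = 1.00·45.5/(2·5.67×10⁻⁸) = 4.012×10⁸ K⁴.
T = (4.012×10⁸)^(1/4).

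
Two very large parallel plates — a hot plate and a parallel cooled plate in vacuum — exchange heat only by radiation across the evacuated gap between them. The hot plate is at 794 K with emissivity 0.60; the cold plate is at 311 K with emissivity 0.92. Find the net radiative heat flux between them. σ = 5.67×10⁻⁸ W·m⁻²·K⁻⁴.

For two infinite grey parallel plates, q = σ(T₁⁴ − T₂⁴)/(1/ε₁ + 1/ε₂ − 1).
T₁⁴ − T₂⁴ = 3.974×10¹¹ − 9.355×10⁹ = 3.881×10¹¹ K⁴.
1/ε₁ + 1/ε₂ − 1 = 1.667 + 1.087 − 1 = 1.754.
q = 5.67×10⁻⁸ × 3.881×10¹¹ / 1.754.

q ≈ 12500 W/m²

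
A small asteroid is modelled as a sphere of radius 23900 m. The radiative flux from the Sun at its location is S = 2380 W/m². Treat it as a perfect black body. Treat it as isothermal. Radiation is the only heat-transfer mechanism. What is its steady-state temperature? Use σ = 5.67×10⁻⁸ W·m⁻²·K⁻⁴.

At equilibrium, absorbed power = emitted power.
Absorbing cross-section = πr² = 1.795×10⁹ m²; emitting surface = 4πr² = 7.178×10⁹ m² (ratio 4).
S·A_cross = εσ·A_surf·T⁴  ⇒  T⁴ = S/(4σ).
T⁴ = 1.00·2380/(4·5.67×10⁻⁸) = 1.049×10¹⁰ K⁴.
T = (1.049×10¹⁰)^(1/4).

T ≈ 320 K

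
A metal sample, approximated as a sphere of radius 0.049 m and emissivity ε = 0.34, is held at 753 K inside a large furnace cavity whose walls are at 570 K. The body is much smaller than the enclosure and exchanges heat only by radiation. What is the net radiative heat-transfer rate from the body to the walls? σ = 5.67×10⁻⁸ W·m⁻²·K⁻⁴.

P_net ≈ 126 W

For a small grey body in a large enclosure: P_net = εσA(T_body⁴ − T_wall⁴).
A = 4πr² = 0.03017 m²; T_body⁴ − T_wall⁴ = 3.215×10¹¹ − 1.056×10¹¹ = 2.159×10¹¹ K⁴.
|P_net| = 0.34·5.67×10⁻⁸·0.03017·2.159×10¹¹.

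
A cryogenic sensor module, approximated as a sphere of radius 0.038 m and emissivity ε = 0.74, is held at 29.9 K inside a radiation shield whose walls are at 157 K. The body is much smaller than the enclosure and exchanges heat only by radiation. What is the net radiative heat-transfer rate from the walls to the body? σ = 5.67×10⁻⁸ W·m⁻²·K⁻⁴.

P_net ≈ 0.462 W

For a small grey body in a large enclosure: P_net = εσA(T_body⁴ − T_wall⁴).
A = 4πr² = 0.01815 m²; T_body⁴ − T_wall⁴ = 7.993×10⁵ − 6.076×10⁸ = -6.068×10⁸ K⁴.
|P_net| = 0.74·5.67×10⁻⁸·0.01815·6.068×10⁸.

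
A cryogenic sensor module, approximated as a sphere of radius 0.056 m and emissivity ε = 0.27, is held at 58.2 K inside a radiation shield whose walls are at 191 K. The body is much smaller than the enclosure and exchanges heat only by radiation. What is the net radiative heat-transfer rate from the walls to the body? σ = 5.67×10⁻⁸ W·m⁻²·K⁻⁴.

P_net ≈ 0.796 W

For a small grey body in a large enclosure: P_net = εσA(T_body⁴ − T_wall⁴).
A = 4πr² = 0.03941 m²; T_body⁴ − T_wall⁴ = 1.147×10⁷ − 1.331×10⁹ = -1.319×10⁹ K⁴.
|P_net| = 0.27·5.67×10⁻⁸·0.03941·1.319×10⁹.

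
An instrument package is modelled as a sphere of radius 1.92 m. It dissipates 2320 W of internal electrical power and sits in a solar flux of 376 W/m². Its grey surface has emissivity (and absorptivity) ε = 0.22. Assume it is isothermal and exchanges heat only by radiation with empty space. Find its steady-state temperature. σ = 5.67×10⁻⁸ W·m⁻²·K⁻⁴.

T ≈ 274 K

At steady state, absorbed solar power + internal power = radiated power.
Absorbed: α·S·A_cross = 0.22·376·11.58 = 958.0 W (cross-section πr²).
Total input = 958.0 + 2320 = 3278 W.
Radiated: εσ·A_surf·T⁴ with A_surf = 4πr² = 46.32 m².
T⁴ = 3278/(0.22·5.67×10⁻⁸·46.32) = 5.673×10⁹ K⁴.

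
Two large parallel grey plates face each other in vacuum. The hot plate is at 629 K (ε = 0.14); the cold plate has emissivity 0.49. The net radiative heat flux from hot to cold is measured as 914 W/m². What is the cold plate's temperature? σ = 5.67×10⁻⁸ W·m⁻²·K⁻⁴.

T₂ ≈ 396 K

q = σ(T₁⁴ − T₂⁴)/(1/ε₁ + 1/ε₂ − 1); denominator = 8.184.
T₂⁴ = T₁⁴ − q·(1/ε₁+1/ε₂−1)/σ = 1.565×10¹¹ − 914·8.184/5.67×10⁻⁸
    = 2.461×10¹⁰ K⁴.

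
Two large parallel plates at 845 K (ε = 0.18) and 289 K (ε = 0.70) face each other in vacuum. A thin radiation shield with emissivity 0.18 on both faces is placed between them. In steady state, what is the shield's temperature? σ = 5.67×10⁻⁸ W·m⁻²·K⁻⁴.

T_s ≈ 664 K

In steady state the net flux on the hot side equals that on the cold side.
σ(T₁⁴−T_s⁴)/D₁ = σ(T_s⁴−T₂⁴)/D₂, with D₁ = 1/ε₁+1/ε_s−1 = 10.11, D₂ = 1/ε_s+1/ε₂−1 = 5.984.
Solve for T_s⁴: T_s⁴ = (D₂·T₁⁴ + D₁·T₂⁴)/(D₁+D₂) = 1.939×10¹¹ K⁴.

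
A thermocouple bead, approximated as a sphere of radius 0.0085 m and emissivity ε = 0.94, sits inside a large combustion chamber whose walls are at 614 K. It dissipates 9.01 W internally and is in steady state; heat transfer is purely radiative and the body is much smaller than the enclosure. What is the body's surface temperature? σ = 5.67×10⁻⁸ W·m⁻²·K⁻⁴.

For a small grey body in a large enclosure, net radiated power = εσA(T⁴ − T_w⁴).
Steady state: P = εσA(T⁴ − T_w⁴) with A = 4πr² = 9.079×10⁻⁴ m².
T⁴ = P/(εσA) + T_w⁴ = 9.01/(0.94·5.67×10⁻⁸·9.079×10⁻⁴) + (614)⁴
    = 1.862×10¹¹ + 1.421×10¹¹ = 3.283×10¹¹ K⁴.

T ≈ 757 K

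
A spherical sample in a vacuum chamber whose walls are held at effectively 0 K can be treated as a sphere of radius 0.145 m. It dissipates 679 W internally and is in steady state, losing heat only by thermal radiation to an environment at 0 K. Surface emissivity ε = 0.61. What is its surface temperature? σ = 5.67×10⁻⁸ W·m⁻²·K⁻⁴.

Steady state: internal power = radiated power, P = εσA T⁴.
Radiating area A = 4πr² = 0.2642 m².
T⁴ = P/(εσA) = 679/(0.61·5.67×10⁻⁸·0.2642) = 7.430×10¹⁰ K⁴.
T = (7.430×10¹⁰)^(1/4).

T ≈ 522 K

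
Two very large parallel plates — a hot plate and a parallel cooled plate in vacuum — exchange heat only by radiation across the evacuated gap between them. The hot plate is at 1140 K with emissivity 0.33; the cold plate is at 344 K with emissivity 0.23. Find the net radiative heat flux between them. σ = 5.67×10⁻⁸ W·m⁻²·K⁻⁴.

q ≈ 14900 W/m²

For two infinite grey parallel plates, q = σ(T₁⁴ − T₂⁴)/(1/ε₁ + 1/ε₂ − 1).
T₁⁴ − T₂⁴ = 1.689×10¹² − 1.400×10¹⁰ = 1.675×10¹² K⁴.
1/ε₁ + 1/ε₂ − 1 = 3.030 + 4.348 − 1 = 6.378.
q = 5.67×10⁻⁸ × 1.675×10¹² / 6.378.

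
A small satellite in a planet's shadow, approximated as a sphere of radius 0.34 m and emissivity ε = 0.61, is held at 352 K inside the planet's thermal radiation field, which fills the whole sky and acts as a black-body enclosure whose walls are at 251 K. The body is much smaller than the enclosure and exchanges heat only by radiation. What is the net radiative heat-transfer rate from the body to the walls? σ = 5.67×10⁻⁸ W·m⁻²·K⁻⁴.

P_net ≈ 572 W

For a small grey body in a large enclosure: P_net = εσA(T_body⁴ − T_wall⁴).
A = 4πr² = 1.453 m²; T_body⁴ − T_wall⁴ = 1.535×10¹⁰ − 3.969×10⁹ = 1.138×10¹⁰ K⁴.
|P_net| = 0.61·5.67×10⁻⁸·1.453·1.138×10¹⁰.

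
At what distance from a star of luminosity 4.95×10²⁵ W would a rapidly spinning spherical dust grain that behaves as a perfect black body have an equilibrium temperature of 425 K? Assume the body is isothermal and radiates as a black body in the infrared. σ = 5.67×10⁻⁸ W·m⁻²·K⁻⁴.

For an isothermal black-emitting sphere, (1−a)S·πr² = σ·4πr²·T⁴ ⇒ S = 4σT⁴/(1−a).
S = 4·5.67×10⁻⁸·(425)⁴/1.00 = 7399 W/m².
Flux falls as S = L/(4πd²), so d = √(L/(4πS)) = √(4.95×10²⁵/(4π·7399)).

d ≈ 2.31×10¹⁰ m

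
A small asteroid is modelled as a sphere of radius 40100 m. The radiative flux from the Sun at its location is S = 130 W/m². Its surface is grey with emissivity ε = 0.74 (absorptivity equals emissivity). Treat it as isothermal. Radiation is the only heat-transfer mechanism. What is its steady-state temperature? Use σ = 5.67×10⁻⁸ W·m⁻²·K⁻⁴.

At equilibrium, absorbed power = emitted power.
Absorbing cross-section = πr² = 5.052×10⁹ m²; emitting surface = 4πr² = 2.021×10¹⁰ m² (ratio 4).
εS·A_cross = εσ·A_surf·T⁴  ⇒  T⁴ = S/(4σ)   (ε cancels).
T⁴ = 130/(4·5.67×10⁻⁸) = 5.732×10⁸ K⁴.
T = (5.732×10⁸)^(1/4).

T ≈ 155 K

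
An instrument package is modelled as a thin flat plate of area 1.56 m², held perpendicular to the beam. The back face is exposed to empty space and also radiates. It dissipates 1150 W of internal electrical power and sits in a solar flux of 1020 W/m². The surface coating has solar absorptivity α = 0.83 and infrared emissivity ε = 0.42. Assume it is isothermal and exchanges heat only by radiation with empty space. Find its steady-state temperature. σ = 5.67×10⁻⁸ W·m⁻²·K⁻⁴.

At steady state, absorbed solar power + internal power = radiated power.
Absorbed: α·S·A_cross = 0.83·1020·1.560 = 1321 W (cross-section A).
Total input = 1321 + 1150 = 2471 W.
Radiated: εσ·A_surf·T⁴ with A_surf = 2A = 3.120 m².
T⁴ = 2471/(0.42·5.67×10⁻⁸·3.120) = 3.325×10¹⁰ K⁴.

T ≈ 427 K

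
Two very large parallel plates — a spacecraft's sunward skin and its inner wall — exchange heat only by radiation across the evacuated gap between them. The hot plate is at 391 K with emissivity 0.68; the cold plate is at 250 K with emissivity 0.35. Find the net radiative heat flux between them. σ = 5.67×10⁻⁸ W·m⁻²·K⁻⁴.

For two infinite grey parallel plates, q = σ(T₁⁴ − T₂⁴)/(1/ε₁ + 1/ε₂ − 1).
T₁⁴ − T₂⁴ = 2.337×10¹⁰ − 3.906×10⁹ = 1.947×10¹⁰ K⁴.
1/ε₁ + 1/ε₂ − 1 = 1.471 + 2.857 − 1 = 3.328.
q = 5.67×10⁻⁸ × 1.947×10¹⁰ / 3.328.

q ≈ 332 W/m²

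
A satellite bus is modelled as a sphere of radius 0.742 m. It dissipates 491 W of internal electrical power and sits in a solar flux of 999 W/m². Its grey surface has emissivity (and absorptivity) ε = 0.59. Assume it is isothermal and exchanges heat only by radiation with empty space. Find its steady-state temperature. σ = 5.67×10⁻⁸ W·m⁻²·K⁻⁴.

T ≈ 284 K

At steady state, absorbed solar power + internal power = radiated power.
Absorbed: α·S·A_cross = 0.59·999·1.730 = 1019 W (cross-section πr²).
Total input = 1019 + 491 = 1510 W.
Radiated: εσ·A_surf·T⁴ with A_surf = 4πr² = 6.919 m².
T⁴ = 1510/(0.59·5.67×10⁻⁸·6.919) = 6.526×10⁹ K⁴.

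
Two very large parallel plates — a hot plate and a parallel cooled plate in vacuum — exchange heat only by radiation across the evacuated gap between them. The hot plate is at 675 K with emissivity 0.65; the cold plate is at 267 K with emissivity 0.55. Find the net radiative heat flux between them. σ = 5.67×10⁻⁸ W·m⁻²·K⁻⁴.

For two infinite grey parallel plates, q = σ(T₁⁴ − T₂⁴)/(1/ε₁ + 1/ε₂ − 1).
T₁⁴ − T₂⁴ = 2.076×10¹¹ − 5.082×10⁹ = 2.025×10¹¹ K⁴.
1/ε₁ + 1/ε₂ − 1 = 1.538 + 1.818 − 1 = 2.357.
q = 5.67×10⁻⁸ × 2.025×10¹¹ / 2.357.

q ≈ 4870 W/m²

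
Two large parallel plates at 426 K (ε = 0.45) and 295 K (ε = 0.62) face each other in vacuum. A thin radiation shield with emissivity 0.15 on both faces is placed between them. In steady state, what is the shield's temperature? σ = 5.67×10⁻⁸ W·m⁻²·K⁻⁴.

In steady state the net flux on the hot side equals that on the cold side.
σ(T₁⁴−T_s⁴)/D₁ = σ(T_s⁴−T₂⁴)/D₂, with D₁ = 1/ε₁+1/ε_s−1 = 7.889, D₂ = 1/ε_s+1/ε₂−1 = 7.280.
Solve for T_s⁴: T_s⁴ = (D₂·T₁⁴ + D₁·T₂⁴)/(D₁+D₂) = 1.974×10¹⁰ K⁴.

T_s ≈ 375 K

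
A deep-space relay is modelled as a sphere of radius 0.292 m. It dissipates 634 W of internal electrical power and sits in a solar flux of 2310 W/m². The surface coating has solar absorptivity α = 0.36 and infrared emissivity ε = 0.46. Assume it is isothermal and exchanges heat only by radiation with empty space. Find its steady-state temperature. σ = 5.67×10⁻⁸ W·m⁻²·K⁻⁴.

At steady state, absorbed solar power + internal power = radiated power.
Absorbed: α·S·A_cross = 0.36·2310·0.2679 = 222.8 W (cross-section πr²).
Total input = 222.8 + 634 = 856.8 W.
Radiated: εσ·A_surf·T⁴ with A_surf = 4πr² = 1.071 m².
T⁴ = 856.8/(0.46·5.67×10⁻⁸·1.071) = 3.066×10¹⁰ K⁴.

T ≈ 418 K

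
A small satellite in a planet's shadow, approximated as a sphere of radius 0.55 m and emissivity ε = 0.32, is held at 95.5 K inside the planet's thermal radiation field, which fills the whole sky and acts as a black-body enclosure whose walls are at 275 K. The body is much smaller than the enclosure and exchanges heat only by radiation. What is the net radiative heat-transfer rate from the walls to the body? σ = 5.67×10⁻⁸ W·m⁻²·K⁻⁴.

For a small grey body in a large enclosure: P_net = εσA(T_body⁴ − T_wall⁴).
A = 4πr² = 3.801 m²; T_body⁴ − T_wall⁴ = 8.318×10⁷ − 5.719×10⁹ = -5.636×10⁹ K⁴.
|P_net| = 0.32·5.67×10⁻⁸·3.801·5.636×10⁹.

P_net ≈ 389 W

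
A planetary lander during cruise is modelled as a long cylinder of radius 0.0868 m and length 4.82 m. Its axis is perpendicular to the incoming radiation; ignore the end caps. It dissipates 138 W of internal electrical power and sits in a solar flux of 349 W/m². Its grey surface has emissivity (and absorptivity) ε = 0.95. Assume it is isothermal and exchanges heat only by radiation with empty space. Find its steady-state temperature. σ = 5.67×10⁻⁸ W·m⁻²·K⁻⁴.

At steady state, absorbed solar power + internal power = radiated power.
Absorbed: α·S·A_cross = 0.95·349·0.8368 = 277.4 W (cross-section 2rL).
Total input = 277.4 + 138 = 415.4 W.
Radiated: εσ·A_surf·T⁴ with A_surf = 2πrL = 2.629 m².
T⁴ = 415.4/(0.95·5.67×10⁻⁸·2.629) = 2.934×10⁹ K⁴.

T ≈ 233 K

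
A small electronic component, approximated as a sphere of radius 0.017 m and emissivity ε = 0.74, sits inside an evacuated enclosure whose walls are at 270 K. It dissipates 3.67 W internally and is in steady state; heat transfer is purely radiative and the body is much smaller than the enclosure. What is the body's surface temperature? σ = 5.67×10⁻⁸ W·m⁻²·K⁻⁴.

For a small grey body in a large enclosure, net radiated power = εσA(T⁴ − T_w⁴).
Steady state: P = εσA(T⁴ − T_w⁴) with A = 4πr² = 0.003632 m².
T⁴ = P/(εσA) + T_w⁴ = 3.67/(0.74·5.67×10⁻⁸·0.003632) + (270)⁴
    = 2.408×10¹⁰ + 5.314×10⁹ = 2.940×10¹⁰ K⁴.

T ≈ 414 K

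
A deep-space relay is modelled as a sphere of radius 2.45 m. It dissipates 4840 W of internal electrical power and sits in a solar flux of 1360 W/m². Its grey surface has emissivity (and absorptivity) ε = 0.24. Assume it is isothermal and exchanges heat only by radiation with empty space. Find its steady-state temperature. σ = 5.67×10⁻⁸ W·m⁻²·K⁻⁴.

At steady state, absorbed solar power + internal power = radiated power.
Absorbed: α·S·A_cross = 0.24·1360·18.86 = 6155 W (cross-section πr²).
Total input = 6155 + 4840 = 11000 W.
Radiated: εσ·A_surf·T⁴ with A_surf = 4πr² = 75.43 m².
T⁴ = 11000/(0.24·5.67×10⁻⁸·75.43) = 1.071×10¹⁰ K⁴.

T ≈ 322 K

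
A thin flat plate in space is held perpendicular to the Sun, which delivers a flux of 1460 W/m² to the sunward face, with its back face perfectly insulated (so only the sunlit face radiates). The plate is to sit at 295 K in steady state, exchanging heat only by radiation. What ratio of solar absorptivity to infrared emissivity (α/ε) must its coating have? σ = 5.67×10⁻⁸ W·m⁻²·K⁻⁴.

Balance: αS·A = εσ·1A·T⁴ ⇒ α/ε = σT⁴/S.
α/ε = 5.67×10⁻⁸·(295)⁴/1460 = 5.67×10⁻⁸·7.573×10⁹/1460.

α/ε ≈ 0.294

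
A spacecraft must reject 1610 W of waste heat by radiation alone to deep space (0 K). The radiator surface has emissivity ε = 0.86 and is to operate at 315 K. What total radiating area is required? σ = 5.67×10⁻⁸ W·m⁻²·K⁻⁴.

A ≈ 3.35 m²

P = εσA T⁴ ⇒ A = P/(εσT⁴).
T⁴ = 9.846×10⁹ K⁴.
A = 1610/(0.86 × 5.67×10⁻⁸ × 9.846×10⁹).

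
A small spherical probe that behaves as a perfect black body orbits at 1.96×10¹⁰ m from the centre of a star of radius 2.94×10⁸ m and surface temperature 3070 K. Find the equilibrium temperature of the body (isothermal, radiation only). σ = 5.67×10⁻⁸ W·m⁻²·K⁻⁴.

T ≈ 266 K

The star's surface emits σT_*⁴; at distance d the flux is S = σT_*⁴(R_*/d)².
S = 5.67×10⁻⁸·(3070)⁴·(2.94×10⁸/1.96×10¹⁰)² = 1133 W/m².
For an isothermal sphere T⁴ = (1−a)S/(4σ) = 4.997×10⁹ K⁴.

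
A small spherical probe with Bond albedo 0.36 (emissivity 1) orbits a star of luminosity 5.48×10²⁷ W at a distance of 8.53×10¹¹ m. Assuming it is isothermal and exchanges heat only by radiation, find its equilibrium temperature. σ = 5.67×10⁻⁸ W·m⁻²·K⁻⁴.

First find the stellar flux at distance d: S = L/(4πd²) = 5.48×10²⁷/(4π·(8.53×10¹¹)²) = 599.3 W/m².
For an isothermal sphere, absorbed (1−a)S·πr² = emitted σ·4πr²·T⁴, so T⁴ = (1−a)S/(4σ).
T⁴ = 0.640·599.3/(4·5.67×10⁻⁸) = 1.691×10⁹ K⁴.

T ≈ 203 K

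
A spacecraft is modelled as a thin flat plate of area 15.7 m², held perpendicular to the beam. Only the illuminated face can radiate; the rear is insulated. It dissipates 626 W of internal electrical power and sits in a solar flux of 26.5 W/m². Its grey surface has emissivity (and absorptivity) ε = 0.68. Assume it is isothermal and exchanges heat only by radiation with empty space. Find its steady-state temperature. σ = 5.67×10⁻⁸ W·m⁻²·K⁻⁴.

T ≈ 197 K

At steady state, absorbed solar power + internal power = radiated power.
Absorbed: α·S·A_cross = 0.68·26.5·15.70 = 282.9 W (cross-section A).
Total input = 282.9 + 626 = 908.9 W.
Radiated: εσ·A_surf·T⁴ with A_surf = A = 15.70 m².
T⁴ = 908.9/(0.68·5.67×10⁻⁸·15.70) = 1.502×10⁹ K⁴.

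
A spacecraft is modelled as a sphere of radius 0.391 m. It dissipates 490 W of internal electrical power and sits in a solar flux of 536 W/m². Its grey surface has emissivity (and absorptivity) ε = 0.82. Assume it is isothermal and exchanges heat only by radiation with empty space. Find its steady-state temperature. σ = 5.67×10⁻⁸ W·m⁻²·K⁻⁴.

At steady state, absorbed solar power + internal power = radiated power.
Absorbed: α·S·A_cross = 0.82·536·0.4803 = 211.1 W (cross-section πr²).
Total input = 211.1 + 490 = 701.1 W.
Radiated: εσ·A_surf·T⁴ with A_surf = 4πr² = 1.921 m².
T⁴ = 701.1/(0.82·5.67×10⁻⁸·1.921) = 7.849×10⁹ K⁴.

T ≈ 298 K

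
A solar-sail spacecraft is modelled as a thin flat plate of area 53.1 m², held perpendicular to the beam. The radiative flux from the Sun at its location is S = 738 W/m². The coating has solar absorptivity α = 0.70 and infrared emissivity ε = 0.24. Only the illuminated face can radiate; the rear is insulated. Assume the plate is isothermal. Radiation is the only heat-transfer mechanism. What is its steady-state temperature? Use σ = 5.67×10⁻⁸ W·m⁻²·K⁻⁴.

T ≈ 441 K

At equilibrium, absorbed power = emitted power.
Absorbing cross-section = A = 53.10 m²; emitting surface = A = 53.10 m² (ratio 1).
αS·A_cross = εσ·A_surf·T⁴  ⇒  T⁴ = αS/(ε·1σ).
T⁴ = 0.700·738/(0.24·1·5.67×10⁻⁸) = 3.796×10¹⁰ K⁴.
T = (3.796×10¹⁰)^(1/4).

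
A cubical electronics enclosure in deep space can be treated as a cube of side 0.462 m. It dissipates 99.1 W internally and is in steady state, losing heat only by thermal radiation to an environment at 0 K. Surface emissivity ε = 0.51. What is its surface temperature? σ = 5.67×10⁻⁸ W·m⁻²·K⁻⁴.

T ≈ 227 K

Steady state: internal power = radiated power, P = εσA T⁴.
Radiating area A = 6L² = 1.281 m².
T⁴ = P/(εσA) = 99.1/(0.51·5.67×10⁻⁸·1.281) = 2.676×10⁹ K⁴.
T = (2.676×10⁹)^(1/4).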